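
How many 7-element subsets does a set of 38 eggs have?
C(38,7) = 38!/(7!×31!) = 12620256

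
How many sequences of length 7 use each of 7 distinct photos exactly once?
7! = 5040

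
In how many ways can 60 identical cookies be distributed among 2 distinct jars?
C(60+2-1, 2-1) = C(61, 1) = 61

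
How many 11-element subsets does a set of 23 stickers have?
C(23,11) = 23!/(11!×12!) = 1352078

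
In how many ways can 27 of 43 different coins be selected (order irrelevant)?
C(43,27) = 43!/(27!×16!) = 265182149218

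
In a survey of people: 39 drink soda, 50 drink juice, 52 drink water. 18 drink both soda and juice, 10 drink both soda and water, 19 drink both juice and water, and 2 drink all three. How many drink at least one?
|A∪B∪C| = 39+50+52-18-10-19+2 = 96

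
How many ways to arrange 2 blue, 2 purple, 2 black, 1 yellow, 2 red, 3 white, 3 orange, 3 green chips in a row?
18! / (2! × 2! × 2! × 1! × 2! × 3! × 3! × 3!) = 1852538688000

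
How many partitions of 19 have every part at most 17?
Let r_j(i) = number of partitions of i into parts ≤ j, for i = 0..19. r_1(i) = 1 for all i; r_j(i) = r_{j-1}(i) + r_j(i-j). Rows j = 2..17: ≤2: 1 1 2 2 3 3 4 4 5 5 6 6 7 7 8 8 9 9 10 10; ≤3: 1 1 2 3 4 5 7 8 10 12 14 16 19 21 24 27 30 33 37 40; ≤4: 1 1 2 3 5 6 9 11 15 18 23 27 34 39 47 54 64 72 84 94; ≤5: 1 1 2 3 5 7 10 13 18 23 30 37 47 57 70 84 101 119 141 164; ≤6: 1 1 2 3 5 7 11 14 20 26 35 44 58 71 90 110 136 163 199 235; ≤7: 1 1 2 3 5 7 11 15 21 28 38 49 65 82 105 131 164 201 248 300; ≤8: 1 1 2 3 5 7 11 15 22 29 40 52 70 89 116 146 186 230 288 352; ≤9: 1 1 2 3 5 7 11 15 22 30 41 54 73 94 123 157 201 252 318 393; ≤10: 1 1 2 3 5 7 11 15 22 30 42 55 75 97 128 164 212 267 340 423; ≤11: 1 1 2 3 5 7 11 15 22 30 42 56 76 99 131 169 219 278 355 445; ≤12: 1 1 2 3 5 7 11 15 22 30 42 56 77 100 133 172 224 285 366 460; ≤13: 1 1 2 3 5 7 11 15 22 30 42 56 77 101 134 174 227 290 373 471; ≤14: 1 1 2 3 5 7 11 15 22 30 42 56 77 101 135 175 229 293 378 478; ≤15: 1 1 2 3 5 7 11 15 22 30 42 56 77 101 135 176 230 295 381 483; ≤16: 1 1 2 3 5 7 11 15 22 30 42 56 77 101 135 176 231 296 383 486; ≤17: 1 1 2 3 5 7 11 15 22 30 42 56 77 101 135 176 231 297 384 488. r_17(19) = 488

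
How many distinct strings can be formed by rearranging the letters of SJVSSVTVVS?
10! / (1! × 1! × 4! × 4!) = 6300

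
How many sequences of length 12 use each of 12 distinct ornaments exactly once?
12! = 479001600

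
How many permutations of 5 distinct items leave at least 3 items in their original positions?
Exactly j fixed points: C(5,j)·!(5-j); sum over j ≥ 3 (derangement numbers via !m = (m-1)·(!(m-1) + !(m-2)): !0..!2 = 1, 0, 1). Σ_{j=3}^{5} C(5,j)·!(5-j) = C(5,3)·!2 + C(5,4)·!1 + C(5,5)·!0 = 10·1 + 5·0 + 1·1 = 11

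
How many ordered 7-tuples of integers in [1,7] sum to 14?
Coefficient of x^14 in (x + x² + ... + x^7)^7. By inclusion-exclusion on dice exceeding 7: Σ_j (-1)^j C(7,j)·C(14-1-7j, 6) = C(7,0)·C(13,6) - C(7,1)·C(6,6) = 1·1716 - 7·1 = 1709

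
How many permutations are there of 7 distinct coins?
7! = 5040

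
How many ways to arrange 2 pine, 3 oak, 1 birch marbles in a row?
6! / (2! × 3! × 1!) = 60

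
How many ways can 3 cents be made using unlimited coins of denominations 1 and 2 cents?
Coefficient of x^3 in 1/(1-x^1) · 1/(1-x^2). Use j coins of 2 for j = 0..⌊3/2⌋ = 1, the rest in 1s: 1 + 1 = 2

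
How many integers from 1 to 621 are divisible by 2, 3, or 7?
⌊621/2⌋+⌊621/3⌋+⌊621/7⌋ - ⌊621/6⌋-⌊621/14⌋-⌊621/21⌋ + ⌊621/42⌋ = 310+207+88 - 103-44-29 + 14 = 443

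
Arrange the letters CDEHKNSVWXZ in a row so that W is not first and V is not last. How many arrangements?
By inclusion-exclusion: 11! - 2×(11-1)! + (11-2)! = 39916800 - 7257600 + 362880 = 33022080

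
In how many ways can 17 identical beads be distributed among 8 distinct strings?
C(17+8-1, 8-1) = C(24, 7) = 346104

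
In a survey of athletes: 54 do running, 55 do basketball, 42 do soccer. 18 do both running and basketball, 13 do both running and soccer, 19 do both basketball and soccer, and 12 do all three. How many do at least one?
|A∪B∪C| = 54+55+42-18-13-19+12 = 113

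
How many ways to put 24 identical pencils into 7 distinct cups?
C(24+7-1, 7-1) = C(30, 6) = 593775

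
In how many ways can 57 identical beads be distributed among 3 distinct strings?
C(57+3-1, 3-1) = C(59, 2) = 1711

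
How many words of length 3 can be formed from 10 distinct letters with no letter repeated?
P(10,3) = 10!/(10-3)! = 720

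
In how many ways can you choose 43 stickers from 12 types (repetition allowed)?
C(43+12-1, 12-1) = C(54, 11) = 95722852680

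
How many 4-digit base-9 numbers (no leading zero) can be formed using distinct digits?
First digit: 8 choices (nonzero). Then descending: 8 × 8 × 7 × 6 = 2688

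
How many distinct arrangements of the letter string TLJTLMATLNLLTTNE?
16! / (1! × 1! × 1! × 5! × 5! × 2! × 1!) = 726485760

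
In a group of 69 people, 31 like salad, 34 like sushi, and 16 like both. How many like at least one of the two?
|A∪B| = |A| + |B| - |A∩B| = 31 + 34 - 16 = 49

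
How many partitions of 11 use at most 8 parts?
By conjugation, equals partitions of 11 into parts ≤ 8. Let r_j(i) = number of partitions of i into parts ≤ j, for i = 0..11. r_1(i) = 1 for all i; r_j(i) = r_{j-1}(i) + r_j(i-j). Rows j = 2..8: ≤2: 1 1 2 2 3 3 4 4 5 5 6 6; ≤3: 1 1 2 3 4 5 7 8 10 12 14 16; ≤4: 1 1 2 3 5 6 9 11 15 18 23 27; ≤5: 1 1 2 3 5 7 10 13 18 23 30 37; ≤6: 1 1 2 3 5 7 11 14 20 26 35 44; ≤7: 1 1 2 3 5 7 11 15 21 28 38 49; ≤8: 1 1 2 3 5 7 11 15 22 29 40 52. r_8(11) = 52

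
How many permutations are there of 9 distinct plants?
9! = 362880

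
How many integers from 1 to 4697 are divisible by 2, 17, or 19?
⌊4697/2⌋+⌊4697/17⌋+⌊4697/19⌋ - ⌊4697/34⌋-⌊4697/38⌋-⌊4697/323⌋ + ⌊4697/646⌋ = 2348+276+247 - 138-123-14 + 7 = 2603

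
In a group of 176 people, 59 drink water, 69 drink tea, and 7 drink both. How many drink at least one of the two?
|A∪B| = |A| + |B| - |A∩B| = 59 + 69 - 7 = 121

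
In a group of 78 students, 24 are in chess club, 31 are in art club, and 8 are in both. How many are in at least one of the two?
|A∪B| = |A| + |B| - |A∩B| = 24 + 31 - 8 = 47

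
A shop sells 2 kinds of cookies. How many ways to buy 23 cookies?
C(23+2-1, 2-1) = C(24, 1) = 24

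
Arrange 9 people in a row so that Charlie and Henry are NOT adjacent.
Total - adjacent = 9! - (9-1)!×2 = 362880 - 80640 = 282240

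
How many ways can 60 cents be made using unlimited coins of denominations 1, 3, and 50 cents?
Coefficient of x^60 in 1/(1-x^1) · 1/(1-x^3) · 1/(1-x^50). Case on j = number of 50-cent coins (j = 0..1); remainder r = 60 - 50j is made from {1,3} in ⌊r/3⌋+1 ways. r = 60, 10 → 21 + 4 = 25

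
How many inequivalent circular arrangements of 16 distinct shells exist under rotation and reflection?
(16-1)!/2 = 1307674368000/2 = 653837184000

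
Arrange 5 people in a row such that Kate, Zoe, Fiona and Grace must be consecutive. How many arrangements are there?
Treat the 4 as one block: (5-4+1)! × 4! = 2 × 24 = 48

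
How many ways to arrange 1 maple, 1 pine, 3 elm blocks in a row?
5! / (1! × 1! × 3!) = 20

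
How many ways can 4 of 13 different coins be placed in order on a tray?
P(13,4) = 13!/(13-4)! = 17160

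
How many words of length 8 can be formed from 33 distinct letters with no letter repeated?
P(33,8) = 33!/(33-8)! = 559809169920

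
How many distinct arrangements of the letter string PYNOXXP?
7! / (1! × 2! × 1! × 1! × 2!) = 1260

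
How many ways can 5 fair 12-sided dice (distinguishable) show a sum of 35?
Coefficient of x^35 in (x + x² + ... + x^12)^5. By inclusion-exclusion on dice exceeding 12: Σ_j (-1)^j C(5,j)·C(35-1-12j, 4) = C(5,0)·C(34,4) - C(5,1)·C(22,4) + C(5,2)·C(10,4) = 1·46376 - 5·7315 + 10·210 = 11901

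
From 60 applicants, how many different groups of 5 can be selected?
C(60,5) = 60!/(5!×55!) = 5461512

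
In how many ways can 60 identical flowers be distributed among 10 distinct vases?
C(60+10-1, 10-1) = C(69, 9) = 56672074888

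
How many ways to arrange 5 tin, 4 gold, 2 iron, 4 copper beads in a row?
15! / (5! × 4! × 2! × 4!) = 9459450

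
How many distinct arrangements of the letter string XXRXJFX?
7! / (1! × 1! × 4! × 1!) = 210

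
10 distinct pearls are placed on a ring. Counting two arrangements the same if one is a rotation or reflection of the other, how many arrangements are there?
(10-1)!/2 = 362880/2 = 181440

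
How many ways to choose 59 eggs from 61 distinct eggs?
C(61,59) = 61!/(59!×2!) = 1830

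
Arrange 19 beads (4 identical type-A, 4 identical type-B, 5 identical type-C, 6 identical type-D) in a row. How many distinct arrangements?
19! / (4! × 4! × 5! × 6!) = 2444321880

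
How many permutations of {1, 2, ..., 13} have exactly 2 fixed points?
Choose the 2 fixed points C(13,2) = 78, derange the rest: !11 = Σ_{j=0}^{11} (-1)^j·11!/j! = 39916800 - 39916800 + 19958400 - 6652800 + 1663200 - 332640 + 55440 - 7920 + 990 - 110 + 11 - 1 = 14684570. Product = 78 × 14684570 = 1145396460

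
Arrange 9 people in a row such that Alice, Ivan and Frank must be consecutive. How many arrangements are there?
Treat the 3 as one block: (9-3+1)! × 3! = 5040 × 6 = 30240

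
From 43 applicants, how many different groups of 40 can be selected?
C(43,40) = 43!/(40!×3!) = 12341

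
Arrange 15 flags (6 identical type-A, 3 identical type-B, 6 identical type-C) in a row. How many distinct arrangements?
15! / (6! × 3! × 6!) = 420420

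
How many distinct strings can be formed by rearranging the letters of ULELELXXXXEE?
12! / (4! × 4! × 1! × 3!) = 138600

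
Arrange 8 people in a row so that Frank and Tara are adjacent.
Treat as block: (8-1)! × 2! = 5040 × 2 = 10080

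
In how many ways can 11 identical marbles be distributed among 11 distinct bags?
C(11+11-1, 11-1) = C(21, 10) = 352716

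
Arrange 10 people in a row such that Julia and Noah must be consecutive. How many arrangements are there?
Treat the 2 as one block: (10-2+1)! × 2! = 362880 × 2 = 725760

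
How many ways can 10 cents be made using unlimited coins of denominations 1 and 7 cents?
Coefficient of x^10 in 1/(1-x^1) · 1/(1-x^7). Use j coins of 7 for j = 0..⌊10/7⌋ = 1, the rest in 1s: 1 + 1 = 2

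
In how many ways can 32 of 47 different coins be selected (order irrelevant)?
C(47,32) = 47!/(32!×15!) = 751616304549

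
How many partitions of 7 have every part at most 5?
Let r_j(i) = number of partitions of i into parts ≤ j, for i = 0..7. r_1(i) = 1 for all i; r_j(i) = r_{j-1}(i) + r_j(i-j). Rows j = 2..5: ≤2: 1 1 2 2 3 3 4 4; ≤3: 1 1 2 3 4 5 7 8; ≤4: 1 1 2 3 5 6 9 11; ≤5: 1 1 2 3 5 7 10 13. r_5(7) = 13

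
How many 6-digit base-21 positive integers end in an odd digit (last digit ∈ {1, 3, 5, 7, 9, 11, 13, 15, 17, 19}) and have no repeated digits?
Last∈{1,3,5,7,9,11,13,15,17,19}. Last=0: 0. Last nonzero: 10×19×P(19,4) = 17674560. Total = 17674560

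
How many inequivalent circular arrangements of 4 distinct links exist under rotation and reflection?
(4-1)!/2 = 6/2 = 3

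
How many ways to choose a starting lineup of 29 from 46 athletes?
C(46,29) = 46!/(29!×17!) = 1749695026860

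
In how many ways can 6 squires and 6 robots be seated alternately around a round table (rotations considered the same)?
Fix one of the squires: (6-1)! ways for the remaining squires, × 6! ways for the robots = 120 × 720 = 86400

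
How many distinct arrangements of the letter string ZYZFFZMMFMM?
11! / (3! × 1! × 4! × 3!) = 46200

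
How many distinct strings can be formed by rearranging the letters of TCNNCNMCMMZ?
11! / (3! × 3! × 3! × 1! × 1!) = 184800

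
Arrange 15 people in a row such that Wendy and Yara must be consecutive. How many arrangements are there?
Treat the 2 as one block: (15-2+1)! × 2! = 87178291200 × 2 = 174356582400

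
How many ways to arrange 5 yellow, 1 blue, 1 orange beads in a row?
7! / (5! × 1! × 1!) = 42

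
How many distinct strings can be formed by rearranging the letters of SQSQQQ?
6! / (4! × 2!) = 15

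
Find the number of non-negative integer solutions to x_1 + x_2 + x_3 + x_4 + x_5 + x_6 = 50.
C(50+6-1, 6-1) = C(55, 5) = 3478761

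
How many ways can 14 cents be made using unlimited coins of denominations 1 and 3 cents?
Coefficient of x^14 in 1/(1-x^1) · 1/(1-x^3). Use j coins of 3 for j = 0..⌊14/3⌋ = 4, the rest in 1s: 4 + 1 = 5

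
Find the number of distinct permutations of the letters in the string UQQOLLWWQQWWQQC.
15! / (1! × 1! × 6! × 2! × 4! × 1!) = 37837800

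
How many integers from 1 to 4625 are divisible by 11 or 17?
⌊4625/11⌋ + ⌊4625/17⌋ - ⌊4625/187⌋ = 420 + 272 - 24 = 668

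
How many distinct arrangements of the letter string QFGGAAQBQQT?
11! / (4! × 2! × 1! × 2! × 1! × 1!) = 415800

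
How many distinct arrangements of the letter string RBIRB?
5! / (1! × 2! × 2!) = 30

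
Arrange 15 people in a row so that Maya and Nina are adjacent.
Treat as block: (15-1)! × 2! = 87178291200 × 2 = 174356582400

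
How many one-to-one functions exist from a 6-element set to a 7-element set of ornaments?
P(7,6) = 7!/(7-6)! = 5040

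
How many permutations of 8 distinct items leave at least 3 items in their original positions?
Exactly j fixed points: C(8,j)·!(8-j); sum over j ≥ 3 (derangement numbers via !m = (m-1)·(!(m-1) + !(m-2)): !0..!5 = 1, 0, 1, 2, 9, 44). Σ_{j=3}^{8} C(8,j)·!(8-j) = C(8,3)·!5 + C(8,4)·!4 + C(8,5)·!3 + C(8,6)·!2 + C(8,7)·!1 + C(8,8)·!0 = 56·44 + 70·9 + 56·2 + 28·1 + 8·0 + 1·1 = 3235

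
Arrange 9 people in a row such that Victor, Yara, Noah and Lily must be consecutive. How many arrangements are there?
Treat the 4 as one block: (9-4+1)! × 4! = 720 × 24 = 17280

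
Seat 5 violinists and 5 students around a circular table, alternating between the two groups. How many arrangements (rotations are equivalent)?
Fix one of the violinists: (5-1)! ways for the remaining violinists, × 5! ways for the students = 24 × 120 = 2880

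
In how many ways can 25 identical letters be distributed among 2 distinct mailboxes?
C(25+2-1, 2-1) = C(26, 1) = 26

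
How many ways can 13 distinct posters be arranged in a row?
13! = 6227020800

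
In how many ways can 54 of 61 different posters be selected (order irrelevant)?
C(61,54) = 61!/(54!×7!) = 436270780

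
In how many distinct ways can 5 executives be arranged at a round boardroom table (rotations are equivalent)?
Circular: fix one position, arrange the rest. (5-1)! = 24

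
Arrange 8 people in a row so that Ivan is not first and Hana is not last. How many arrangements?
By inclusion-exclusion: 8! - 2×(8-1)! + (8-2)! = 40320 - 10080 + 720 = 30960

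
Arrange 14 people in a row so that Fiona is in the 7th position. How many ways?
Fix one position: (14-1)! = 6227020800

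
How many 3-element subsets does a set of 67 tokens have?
C(67,3) = 67!/(3!×64!) = 47905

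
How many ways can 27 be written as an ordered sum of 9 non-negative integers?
C(27+9-1, 9-1) = C(35, 8) = 23535820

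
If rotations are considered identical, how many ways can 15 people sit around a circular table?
Circular: fix one position, arrange the rest. (15-1)! = 87178291200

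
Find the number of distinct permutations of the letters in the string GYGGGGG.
7! / (1! × 6!) = 7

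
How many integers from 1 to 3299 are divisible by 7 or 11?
⌊3299/7⌋ + ⌊3299/11⌋ - ⌊3299/77⌋ = 471 + 299 - 42 = 728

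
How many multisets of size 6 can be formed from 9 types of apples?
C(6+9-1, 9-1) = C(14, 8) = 3003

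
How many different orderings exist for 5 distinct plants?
5! = 120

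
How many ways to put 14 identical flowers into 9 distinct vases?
C(14+9-1, 9-1) = C(22, 8) = 319770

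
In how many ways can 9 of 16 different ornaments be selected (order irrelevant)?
C(16,9) = 16!/(9!×7!) = 11440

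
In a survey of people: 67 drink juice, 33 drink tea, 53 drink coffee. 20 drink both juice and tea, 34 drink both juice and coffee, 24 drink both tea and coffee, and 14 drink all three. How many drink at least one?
|A∪B∪C| = 67+33+53-20-34-24+14 = 89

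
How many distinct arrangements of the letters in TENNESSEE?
9! / (1! × 4! × 2! × 2!) = 3780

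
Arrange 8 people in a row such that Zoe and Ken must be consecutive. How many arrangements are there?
Treat the 2 as one block: (8-2+1)! × 2! = 5040 × 2 = 10080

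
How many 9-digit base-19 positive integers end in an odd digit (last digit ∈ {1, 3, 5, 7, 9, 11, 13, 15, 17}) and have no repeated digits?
Last∈{1,3,5,7,9,11,13,15,17}. Last=0: 0. Last nonzero: 9×17×P(17,7) = 14996741760. Total = 14996741760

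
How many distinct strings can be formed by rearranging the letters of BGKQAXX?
7! / (1! × 1! × 2! × 1! × 1! × 1!) = 2520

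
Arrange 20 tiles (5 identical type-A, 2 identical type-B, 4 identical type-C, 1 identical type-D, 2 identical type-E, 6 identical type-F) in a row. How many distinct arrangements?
20! / (5! × 2! × 4! × 1! × 2! × 6!) = 293318625600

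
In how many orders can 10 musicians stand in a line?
10! = 3628800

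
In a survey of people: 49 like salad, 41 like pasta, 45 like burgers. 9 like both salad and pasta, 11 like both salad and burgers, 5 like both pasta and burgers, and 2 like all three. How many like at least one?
|A∪B∪C| = 49+41+45-9-11-5+2 = 112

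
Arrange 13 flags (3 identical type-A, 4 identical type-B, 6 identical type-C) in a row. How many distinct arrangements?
13! / (3! × 4! × 6!) = 60060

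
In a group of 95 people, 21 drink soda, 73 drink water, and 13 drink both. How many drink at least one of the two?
|A∪B| = |A| + |B| - |A∩B| = 21 + 73 - 13 = 81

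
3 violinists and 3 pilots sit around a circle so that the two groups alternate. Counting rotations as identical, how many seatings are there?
Fix one of the violinists: (3-1)! ways for the remaining violinists, × 3! ways for the pilots = 2 × 6 = 12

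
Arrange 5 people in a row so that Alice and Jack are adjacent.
Treat as block: (5-1)! × 2! = 24 × 2 = 48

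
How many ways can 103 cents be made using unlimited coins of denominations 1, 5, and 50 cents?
Coefficient of x^103 in 1/(1-x^1) · 1/(1-x^5) · 1/(1-x^50). Case on j = number of 50-cent coins (j = 0..2); remainder r = 103 - 50j is made from {1,5} in ⌊r/5⌋+1 ways. r = 103, 53, 3 → 21 + 11 + 1 = 33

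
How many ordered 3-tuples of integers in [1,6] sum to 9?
Coefficient of x^9 in (x + x² + ... + x^6)^3. By inclusion-exclusion on dice exceeding 6: Σ_j (-1)^j C(3,j)·C(9-1-6j, 2) = C(3,0)·C(8,2) - C(3,1)·C(2,2) = 1·28 - 3·1 = 25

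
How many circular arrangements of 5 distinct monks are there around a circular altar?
Circular: fix one position, arrange the rest. (5-1)! = 24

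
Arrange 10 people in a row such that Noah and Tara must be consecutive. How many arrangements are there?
Treat the 2 as one block: (10-2+1)! × 2! = 362880 × 2 = 725760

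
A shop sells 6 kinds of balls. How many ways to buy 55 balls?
C(55+6-1, 6-1) = C(60, 5) = 5461512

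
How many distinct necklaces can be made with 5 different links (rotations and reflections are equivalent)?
(5-1)!/2 = 24/2 = 12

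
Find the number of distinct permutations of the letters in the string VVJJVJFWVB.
10! / (1! × 4! × 1! × 3! × 1!) = 25200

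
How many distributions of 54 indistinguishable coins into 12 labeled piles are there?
C(54+12-1, 12-1) = C(65, 11) = 895068996640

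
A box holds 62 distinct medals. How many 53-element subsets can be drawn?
C(62,53) = 62!/(53!×9!) = 20286591270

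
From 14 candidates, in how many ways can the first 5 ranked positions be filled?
P(14,5) = 14!/(14-5)! = 240240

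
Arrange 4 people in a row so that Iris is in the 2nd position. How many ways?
Fix one position: (4-1)! = 6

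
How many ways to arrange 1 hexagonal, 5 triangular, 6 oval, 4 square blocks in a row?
16! / (1! × 5! × 6! × 4!) = 10090080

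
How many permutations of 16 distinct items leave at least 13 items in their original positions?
Exactly j fixed points: C(16,j)·!(16-j); sum over j ≥ 13 (derangement numbers via !m = (m-1)·(!(m-1) + !(m-2)): !0..!3 = 1, 0, 1, 2). Σ_{j=13}^{16} C(16,j)·!(16-j) = C(16,13)·!3 + C(16,14)·!2 + C(16,15)·!1 + C(16,16)·!0 = 560·2 + 120·1 + 16·0 + 1·1 = 1241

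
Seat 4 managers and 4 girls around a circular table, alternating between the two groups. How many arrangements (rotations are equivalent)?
Fix one of the managers: (4-1)! ways for the remaining managers, × 4! ways for the girls = 6 × 24 = 144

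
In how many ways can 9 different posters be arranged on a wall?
9! = 362880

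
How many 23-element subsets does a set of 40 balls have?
C(40,23) = 40!/(23!×17!) = 88732378800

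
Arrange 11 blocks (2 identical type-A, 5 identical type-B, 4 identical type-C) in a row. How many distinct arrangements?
11! / (2! × 5! × 4!) = 6930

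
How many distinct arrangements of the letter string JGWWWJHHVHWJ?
12! / (1! × 3! × 1! × 3! × 4!) = 554400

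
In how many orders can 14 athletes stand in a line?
14! = 87178291200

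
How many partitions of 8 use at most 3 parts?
By conjugation, equals partitions of 8 into parts ≤ 3. Let r_j(i) = number of partitions of i into parts ≤ j, for i = 0..8. r_1(i) = 1 for all i; r_j(i) = r_{j-1}(i) + r_j(i-j). Rows j = 2..3: ≤2: 1 1 2 2 3 3 4 4 5; ≤3: 1 1 2 3 4 5 7 8 10. r_3(8) = 10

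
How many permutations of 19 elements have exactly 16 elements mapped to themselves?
Choose the 16 fixed points C(19,16) = 969, derange the rest: !3 = Σ_{j=0}^{3} (-1)^j·3!/j! = 6 - 6 + 3 - 1 = 2. Product = 969 × 2 = 1938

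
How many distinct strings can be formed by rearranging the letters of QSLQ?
4! / (1! × 2! × 1!) = 12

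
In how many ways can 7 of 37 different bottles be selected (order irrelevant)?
C(37,7) = 37!/(7!×30!) = 10295472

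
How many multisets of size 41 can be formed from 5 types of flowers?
C(41+5-1, 5-1) = C(45, 4) = 148995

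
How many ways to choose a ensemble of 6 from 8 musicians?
C(8,6) = 8!/(6!×2!) = 28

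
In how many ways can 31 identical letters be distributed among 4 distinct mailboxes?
C(31+4-1, 4-1) = C(34, 3) = 5984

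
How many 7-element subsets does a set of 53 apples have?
C(53,7) = 53!/(7!×46!) = 154143080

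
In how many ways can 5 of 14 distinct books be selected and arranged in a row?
P(14,5) = 14!/(14-5)! = 240240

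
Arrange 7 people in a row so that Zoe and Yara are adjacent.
Treat as block: (7-1)! × 2! = 720 × 2 = 1440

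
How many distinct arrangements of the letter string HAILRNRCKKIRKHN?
15! / (3! × 2! × 1! × 1! × 2! × 1! × 3! × 2!) = 4540536000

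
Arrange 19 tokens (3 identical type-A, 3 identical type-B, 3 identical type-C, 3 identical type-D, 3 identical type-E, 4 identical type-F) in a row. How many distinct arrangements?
19! / (3! × 3! × 3! × 3! × 3! × 4!) = 651819168000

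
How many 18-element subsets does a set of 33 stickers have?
C(33,18) = 33!/(18!×15!) = 1037158320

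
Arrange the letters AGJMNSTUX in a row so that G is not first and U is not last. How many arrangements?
By inclusion-exclusion: 9! - 2×(9-1)! + (9-2)! = 362880 - 80640 + 5040 = 287280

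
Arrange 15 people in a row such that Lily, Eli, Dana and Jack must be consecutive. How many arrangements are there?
Treat the 4 as one block: (15-4+1)! × 4! = 479001600 × 24 = 11496038400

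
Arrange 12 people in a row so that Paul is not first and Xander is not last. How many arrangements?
By inclusion-exclusion: 12! - 2×(12-1)! + (12-2)! = 479001600 - 79833600 + 3628800 = 402796800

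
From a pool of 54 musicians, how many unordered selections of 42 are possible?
C(54,42) = 54!/(42!×12!) = 343006888770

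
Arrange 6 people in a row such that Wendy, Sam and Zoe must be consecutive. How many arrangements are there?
Treat the 3 as one block: (6-3+1)! × 3! = 24 × 6 = 144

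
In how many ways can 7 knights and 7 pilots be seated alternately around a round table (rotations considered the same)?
Fix one of the knights: (7-1)! ways for the remaining knights, × 7! ways for the pilots = 720 × 5040 = 3628800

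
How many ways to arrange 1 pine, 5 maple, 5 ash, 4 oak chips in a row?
15! / (1! × 5! × 5! × 4!) = 3783780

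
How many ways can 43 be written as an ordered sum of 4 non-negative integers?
C(43+4-1, 4-1) = C(46, 3) = 15180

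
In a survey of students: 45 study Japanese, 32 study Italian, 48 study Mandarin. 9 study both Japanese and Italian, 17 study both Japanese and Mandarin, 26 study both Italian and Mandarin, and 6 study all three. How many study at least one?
|A∪B∪C| = 45+32+48-9-17-26+6 = 79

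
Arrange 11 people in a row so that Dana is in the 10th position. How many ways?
Fix one position: (11-1)! = 3628800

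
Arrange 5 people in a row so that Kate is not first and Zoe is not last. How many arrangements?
By inclusion-exclusion: 5! - 2×(5-1)! + (5-2)! = 120 - 48 + 6 = 78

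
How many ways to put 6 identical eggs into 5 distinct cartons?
C(6+5-1, 5-1) = C(10, 4) = 210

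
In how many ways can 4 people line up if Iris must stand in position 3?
Fix one position: (4-1)! = 6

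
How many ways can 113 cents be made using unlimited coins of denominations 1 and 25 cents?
Coefficient of x^113 in 1/(1-x^1) · 1/(1-x^25). Use j coins of 25 for j = 0..⌊113/25⌋ = 4, the rest in 1s: 4 + 1 = 5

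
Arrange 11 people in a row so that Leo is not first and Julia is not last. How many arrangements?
By inclusion-exclusion: 11! - 2×(11-1)! + (11-2)! = 39916800 - 7257600 + 362880 = 33022080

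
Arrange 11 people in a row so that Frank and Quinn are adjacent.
Treat as block: (11-1)! × 2! = 3628800 × 2 = 7257600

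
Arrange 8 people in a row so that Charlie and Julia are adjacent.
Treat as block: (8-1)! × 2! = 5040 × 2 = 10080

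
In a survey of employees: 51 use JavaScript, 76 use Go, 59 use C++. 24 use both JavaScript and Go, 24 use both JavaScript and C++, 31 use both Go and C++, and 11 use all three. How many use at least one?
|A∪B∪C| = 51+76+59-24-24-31+11 = 118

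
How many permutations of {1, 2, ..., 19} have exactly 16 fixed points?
Choose the 16 fixed points C(19,16) = 969, derange the rest: !3 = Σ_{j=0}^{3} (-1)^j·3!/j! = 6 - 6 + 3 - 1 = 2. Product = 969 × 2 = 1938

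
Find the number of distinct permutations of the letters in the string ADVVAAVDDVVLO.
13! / (1! × 3! × 5! × 3! × 1!) = 1441440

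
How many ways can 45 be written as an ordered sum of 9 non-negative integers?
C(45+9-1, 9-1) = C(53, 8) = 886322710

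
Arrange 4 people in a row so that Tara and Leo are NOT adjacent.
Total - adjacent = 4! - (4-1)!×2 = 24 - 12 = 12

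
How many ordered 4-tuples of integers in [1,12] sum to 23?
Coefficient of x^23 in (x + x² + ... + x^12)^4. By inclusion-exclusion on dice exceeding 12: Σ_j (-1)^j C(4,j)·C(23-1-12j, 3) = C(4,0)·C(22,3) - C(4,1)·C(10,3) = 1·1540 - 4·120 = 1060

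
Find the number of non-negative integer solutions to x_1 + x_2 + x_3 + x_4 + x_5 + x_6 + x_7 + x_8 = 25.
C(25+8-1, 8-1) = C(32, 7) = 3365856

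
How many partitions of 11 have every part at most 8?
Let r_j(i) = number of partitions of i into parts ≤ j, for i = 0..11. r_1(i) = 1 for all i; r_j(i) = r_{j-1}(i) + r_j(i-j). Rows j = 2..8: ≤2: 1 1 2 2 3 3 4 4 5 5 6 6; ≤3: 1 1 2 3 4 5 7 8 10 12 14 16; ≤4: 1 1 2 3 5 6 9 11 15 18 23 27; ≤5: 1 1 2 3 5 7 10 13 18 23 30 37; ≤6: 1 1 2 3 5 7 11 14 20 26 35 44; ≤7: 1 1 2 3 5 7 11 15 21 28 38 49; ≤8: 1 1 2 3 5 7 11 15 22 29 40 52. r_8(11) = 52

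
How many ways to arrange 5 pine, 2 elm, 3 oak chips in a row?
10! / (5! × 2! × 3!) = 2520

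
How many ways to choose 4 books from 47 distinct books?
C(47,4) = 47!/(4!×43!) = 178365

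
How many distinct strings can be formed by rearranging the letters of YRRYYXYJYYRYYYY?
15! / (10! × 1! × 1! × 3!) = 60060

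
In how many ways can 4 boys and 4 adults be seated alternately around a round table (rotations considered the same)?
Fix one of the boys: (4-1)! ways for the remaining boys, × 4! ways for the adults = 6 × 24 = 144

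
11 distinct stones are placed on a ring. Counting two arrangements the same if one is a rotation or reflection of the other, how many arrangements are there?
(11-1)!/2 = 3628800/2 = 1814400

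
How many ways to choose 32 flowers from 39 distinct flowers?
C(39,32) = 39!/(32!×7!) = 15380937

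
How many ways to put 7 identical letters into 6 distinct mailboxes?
C(7+6-1, 6-1) = C(12, 5) = 792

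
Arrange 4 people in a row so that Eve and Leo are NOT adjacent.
Total - adjacent = 4! - (4-1)!×2 = 24 - 12 = 12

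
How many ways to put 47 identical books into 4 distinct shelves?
C(47+4-1, 4-1) = C(50, 3) = 19600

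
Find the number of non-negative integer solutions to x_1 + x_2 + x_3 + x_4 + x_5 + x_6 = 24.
C(24+6-1, 6-1) = C(29, 5) = 118755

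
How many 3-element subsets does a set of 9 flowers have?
C(9,3) = 9!/(3!×6!) = 84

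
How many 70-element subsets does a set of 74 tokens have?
C(74,70) = 74!/(70!×4!) = 1150626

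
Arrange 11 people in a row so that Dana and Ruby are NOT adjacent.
Total - adjacent = 11! - (11-1)!×2 = 39916800 - 7257600 = 32659200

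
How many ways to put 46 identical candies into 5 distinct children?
C(46+5-1, 5-1) = C(50, 4) = 230300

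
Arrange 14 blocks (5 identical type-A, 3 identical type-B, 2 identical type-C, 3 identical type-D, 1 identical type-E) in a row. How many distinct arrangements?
14! / (5! × 3! × 2! × 3! × 1!) = 10090080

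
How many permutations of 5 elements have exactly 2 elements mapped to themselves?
Choose the 2 fixed points C(5,2) = 10, derange the rest: !3 = Σ_{j=0}^{3} (-1)^j·3!/j! = 6 - 6 + 3 - 1 = 2. Product = 10 × 2 = 20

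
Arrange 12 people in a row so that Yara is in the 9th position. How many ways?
Fix one position: (12-1)! = 39916800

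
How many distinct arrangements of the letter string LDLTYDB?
7! / (1! × 2! × 1! × 2! × 1!) = 1260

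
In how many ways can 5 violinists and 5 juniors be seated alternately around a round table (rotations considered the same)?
Fix one of the violinists: (5-1)! ways for the remaining violinists, × 5! ways for the juniors = 24 × 120 = 2880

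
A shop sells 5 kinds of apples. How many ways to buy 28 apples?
C(28+5-1, 5-1) = C(32, 4) = 35960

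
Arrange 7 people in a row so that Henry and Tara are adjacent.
Treat as block: (7-1)! × 2! = 720 × 2 = 1440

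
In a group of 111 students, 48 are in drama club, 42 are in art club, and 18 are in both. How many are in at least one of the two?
|A∪B| = |A| + |B| - |A∩B| = 48 + 42 - 18 = 72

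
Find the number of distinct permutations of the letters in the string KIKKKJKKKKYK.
12! / (1! × 9! × 1! × 1!) = 1320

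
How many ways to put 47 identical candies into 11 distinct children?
C(47+11-1, 11-1) = C(57, 10) = 43183019880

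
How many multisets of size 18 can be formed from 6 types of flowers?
C(18+6-1, 6-1) = C(23, 5) = 33649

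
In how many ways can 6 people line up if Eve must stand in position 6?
Fix one position: (6-1)! = 120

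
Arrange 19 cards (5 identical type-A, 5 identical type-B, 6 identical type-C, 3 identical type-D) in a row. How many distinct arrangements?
19! / (5! × 5! × 6! × 3!) = 1955457504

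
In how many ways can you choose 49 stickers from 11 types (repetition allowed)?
C(49+11-1, 11-1) = C(59, 10) = 62828356305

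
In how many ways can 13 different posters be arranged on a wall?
13! = 6227020800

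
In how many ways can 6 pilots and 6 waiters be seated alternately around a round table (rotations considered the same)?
Fix one of the pilots: (6-1)! ways for the remaining pilots, × 6! ways for the waiters = 120 × 720 = 86400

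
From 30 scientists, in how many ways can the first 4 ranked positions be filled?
P(30,4) = 30!/(30-4)! = 657720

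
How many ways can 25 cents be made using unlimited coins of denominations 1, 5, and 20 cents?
Coefficient of x^25 in 1/(1-x^1) · 1/(1-x^5) · 1/(1-x^20). Case on j = number of 20-cent coins (j = 0..1); remainder r = 25 - 20j is made from {1,5} in ⌊r/5⌋+1 ways. r = 25, 5 → 6 + 2 = 8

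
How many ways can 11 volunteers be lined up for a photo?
11! = 39916800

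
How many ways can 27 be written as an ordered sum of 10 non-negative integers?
C(27+10-1, 10-1) = C(36, 9) = 94143280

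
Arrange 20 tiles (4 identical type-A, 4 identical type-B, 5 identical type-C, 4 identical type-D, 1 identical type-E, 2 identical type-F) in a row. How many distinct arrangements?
20! / (4! × 4! × 5! × 4! × 1! × 2!) = 733296564000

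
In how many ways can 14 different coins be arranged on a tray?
14! = 87178291200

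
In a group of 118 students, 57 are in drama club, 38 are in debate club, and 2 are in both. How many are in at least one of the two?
|A∪B| = |A| + |B| - |A∩B| = 57 + 38 - 2 = 93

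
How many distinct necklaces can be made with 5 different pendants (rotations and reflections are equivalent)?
(5-1)!/2 = 24/2 = 12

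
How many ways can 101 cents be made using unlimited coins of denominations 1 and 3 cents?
Coefficient of x^101 in 1/(1-x^1) · 1/(1-x^3). Use j coins of 3 for j = 0..⌊101/3⌋ = 33, the rest in 1s: 33 + 1 = 34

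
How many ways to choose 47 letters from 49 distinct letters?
C(49,47) = 49!/(47!×2!) = 1176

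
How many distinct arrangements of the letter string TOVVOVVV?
8! / (5! × 2! × 1!) = 168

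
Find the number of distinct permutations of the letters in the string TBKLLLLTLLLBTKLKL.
17! / (9! × 3! × 3! × 2!) = 13613600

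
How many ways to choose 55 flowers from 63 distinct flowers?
C(63,55) = 63!/(55!×8!) = 3872894697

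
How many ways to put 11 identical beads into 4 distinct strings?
C(11+4-1, 4-1) = C(14, 3) = 364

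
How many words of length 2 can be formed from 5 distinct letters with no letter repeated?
P(5,2) = 5!/(5-2)! = 20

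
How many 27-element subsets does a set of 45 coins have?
C(45,27) = 45!/(27!×18!) = 1715884494940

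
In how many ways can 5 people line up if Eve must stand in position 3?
Fix one position: (5-1)! = 24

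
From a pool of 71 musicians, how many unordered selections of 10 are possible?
C(71,10) = 71!/(10!×61!) = 461738052776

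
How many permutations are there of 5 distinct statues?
5! = 120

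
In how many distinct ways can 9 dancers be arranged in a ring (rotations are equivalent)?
Circular: fix one position, arrange the rest. (9-1)! = 40320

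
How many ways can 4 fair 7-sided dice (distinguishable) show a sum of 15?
Coefficient of x^15 in (x + x² + ... + x^7)^4. By inclusion-exclusion on dice exceeding 7: Σ_j (-1)^j C(4,j)·C(15-1-7j, 3) = C(4,0)·C(14,3) - C(4,1)·C(7,3) = 1·364 - 4·35 = 224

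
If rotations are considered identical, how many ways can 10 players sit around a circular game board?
Circular: fix one position, arrange the rest. (10-1)! = 362880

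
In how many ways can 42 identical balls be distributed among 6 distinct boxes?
C(42+6-1, 6-1) = C(47, 5) = 1533939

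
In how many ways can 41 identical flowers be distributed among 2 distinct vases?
C(41+2-1, 2-1) = C(42, 1) = 42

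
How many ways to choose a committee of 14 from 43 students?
C(43,14) = 43!/(14!×29!) = 78378960360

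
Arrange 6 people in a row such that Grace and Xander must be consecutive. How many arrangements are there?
Treat the 2 as one block: (6-2+1)! × 2! = 120 × 2 = 240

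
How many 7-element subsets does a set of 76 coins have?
C(76,7) = 76!/(7!×69!) = 2186189400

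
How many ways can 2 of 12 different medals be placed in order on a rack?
P(12,2) = 12!/(12-2)! = 132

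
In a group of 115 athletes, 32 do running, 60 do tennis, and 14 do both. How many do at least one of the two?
|A∪B| = |A| + |B| - |A∩B| = 32 + 60 - 14 = 78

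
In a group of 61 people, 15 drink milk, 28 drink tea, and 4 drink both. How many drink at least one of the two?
|A∪B| = |A| + |B| - |A∩B| = 15 + 28 - 4 = 39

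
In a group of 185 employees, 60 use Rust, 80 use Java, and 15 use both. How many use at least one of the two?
|A∪B| = |A| + |B| - |A∩B| = 60 + 80 - 15 = 125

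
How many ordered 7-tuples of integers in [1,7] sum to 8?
Coefficient of x^8 in (x + x² + ... + x^7)^7. By inclusion-exclusion on dice exceeding 7: Σ_j (-1)^j C(7,j)·C(8-1-7j, 6) = C(7,0)·C(7,6) = 1·7 = 7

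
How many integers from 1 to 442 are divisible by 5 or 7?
⌊442/5⌋ + ⌊442/7⌋ - ⌊442/35⌋ = 88 + 63 - 12 = 139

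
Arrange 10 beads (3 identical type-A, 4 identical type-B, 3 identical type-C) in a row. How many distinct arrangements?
10! / (3! × 4! × 3!) = 4200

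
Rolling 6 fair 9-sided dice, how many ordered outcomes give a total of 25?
Coefficient of x^25 in (x + x² + ... + x^9)^6. By inclusion-exclusion on dice exceeding 9: Σ_j (-1)^j C(6,j)·C(25-1-9j, 5) = C(6,0)·C(24,5) - C(6,1)·C(15,5) + C(6,2)·C(6,5) = 1·42504 - 6·3003 + 15·6 = 24576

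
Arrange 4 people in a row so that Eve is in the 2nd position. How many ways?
Fix one position: (4-1)! = 6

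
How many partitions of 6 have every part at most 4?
Let r_j(i) = number of partitions of i into parts ≤ j, for i = 0..6. r_1(i) = 1 for all i; r_j(i) = r_{j-1}(i) + r_j(i-j). Rows j = 2..4: ≤2: 1 1 2 2 3 3 4; ≤3: 1 1 2 3 4 5 7; ≤4: 1 1 2 3 5 6 9. r_4(6) = 9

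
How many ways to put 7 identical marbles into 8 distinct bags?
C(7+8-1, 8-1) = C(14, 7) = 3432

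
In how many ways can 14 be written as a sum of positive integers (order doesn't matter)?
Pentagonal recurrence p(n) = p(n-1) + p(n-2) - p(n-5) - p(n-7) + p(n-12) + p(n-15) - ... gives p(0..13) = 1, 1, 2, 3, 5, 7, 11, 15, 22, 30, 42, 56, 77, 101. p(14) = p(13) + p(12) - p(9) - p(7) + p(2) = 101 + 77 - 30 - 15 + 2 = 135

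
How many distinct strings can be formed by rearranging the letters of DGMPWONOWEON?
12! / (3! × 1! × 1! × 2! × 1! × 1! × 1! × 2!) = 19958400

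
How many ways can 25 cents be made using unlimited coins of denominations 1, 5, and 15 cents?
Coefficient of x^25 in 1/(1-x^1) · 1/(1-x^5) · 1/(1-x^15). Case on j = number of 15-cent coins (j = 0..1); remainder r = 25 - 15j is made from {1,5} in ⌊r/5⌋+1 ways. r = 25, 10 → 6 + 3 = 9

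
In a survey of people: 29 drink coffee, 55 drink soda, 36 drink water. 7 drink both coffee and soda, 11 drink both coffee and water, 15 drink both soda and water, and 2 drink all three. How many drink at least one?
|A∪B∪C| = 29+55+36-7-11-15+2 = 89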